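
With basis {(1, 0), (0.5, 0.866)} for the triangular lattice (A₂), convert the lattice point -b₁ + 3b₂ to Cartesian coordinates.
(0.5, 2.598)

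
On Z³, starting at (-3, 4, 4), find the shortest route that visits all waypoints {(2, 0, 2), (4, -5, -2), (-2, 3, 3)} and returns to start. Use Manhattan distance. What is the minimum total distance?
44
(one optimal route: (-3, 4, 4) → (2, 0, 2) → (4, -5, -2) → (-2, 3, 3) → (-3, 4, 4))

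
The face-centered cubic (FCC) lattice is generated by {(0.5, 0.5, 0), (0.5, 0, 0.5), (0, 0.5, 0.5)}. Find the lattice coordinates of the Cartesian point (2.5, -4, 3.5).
-5b₁ + 10b₂ - 3b₃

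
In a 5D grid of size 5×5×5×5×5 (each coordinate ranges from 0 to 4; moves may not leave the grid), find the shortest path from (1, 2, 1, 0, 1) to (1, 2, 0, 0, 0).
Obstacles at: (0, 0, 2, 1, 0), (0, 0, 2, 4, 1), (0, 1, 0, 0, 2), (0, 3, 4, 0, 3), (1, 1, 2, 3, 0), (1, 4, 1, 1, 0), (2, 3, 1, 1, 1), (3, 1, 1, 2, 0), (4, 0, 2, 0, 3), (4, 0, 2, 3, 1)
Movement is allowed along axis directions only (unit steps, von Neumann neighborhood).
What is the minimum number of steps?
2
(one shortest path: (1, 2, 1, 0, 1) → (1, 2, 0, 0, 1) → (1, 2, 0, 0, 0))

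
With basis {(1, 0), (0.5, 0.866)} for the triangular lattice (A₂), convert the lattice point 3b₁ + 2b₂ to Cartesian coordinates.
(4, 1.732)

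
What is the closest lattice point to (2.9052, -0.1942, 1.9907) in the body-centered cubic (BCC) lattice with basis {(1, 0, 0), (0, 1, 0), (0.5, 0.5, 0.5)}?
(3, 0, 2)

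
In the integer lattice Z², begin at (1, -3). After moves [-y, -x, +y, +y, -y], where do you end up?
(0, -3)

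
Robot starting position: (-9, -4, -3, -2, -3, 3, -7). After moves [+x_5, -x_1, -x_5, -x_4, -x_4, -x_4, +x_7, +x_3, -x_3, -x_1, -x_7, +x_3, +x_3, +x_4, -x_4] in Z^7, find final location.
(-11, -4, -1, -5, -3, 3, -7)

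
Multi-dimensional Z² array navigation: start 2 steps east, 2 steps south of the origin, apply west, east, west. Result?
(1, -2)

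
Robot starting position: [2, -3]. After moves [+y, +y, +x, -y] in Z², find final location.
(3, -2)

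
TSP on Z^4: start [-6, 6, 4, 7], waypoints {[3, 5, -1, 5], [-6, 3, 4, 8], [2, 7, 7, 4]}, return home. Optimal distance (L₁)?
50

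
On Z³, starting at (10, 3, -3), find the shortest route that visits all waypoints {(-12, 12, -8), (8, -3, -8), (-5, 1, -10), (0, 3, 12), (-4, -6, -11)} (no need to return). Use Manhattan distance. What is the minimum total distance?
101
(one optimal route: (10, 3, -3) → (8, -3, -8) → (-4, -6, -11) → (-5, 1, -10) → (-12, 12, -8) → (0, 3, 12))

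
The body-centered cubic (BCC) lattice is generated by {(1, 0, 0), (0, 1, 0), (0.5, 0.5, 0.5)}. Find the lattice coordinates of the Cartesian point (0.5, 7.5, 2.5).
-2b₁ + 5b₂ + 5b₃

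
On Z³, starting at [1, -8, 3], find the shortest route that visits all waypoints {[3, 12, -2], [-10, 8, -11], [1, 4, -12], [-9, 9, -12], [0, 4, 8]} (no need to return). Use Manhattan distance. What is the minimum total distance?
77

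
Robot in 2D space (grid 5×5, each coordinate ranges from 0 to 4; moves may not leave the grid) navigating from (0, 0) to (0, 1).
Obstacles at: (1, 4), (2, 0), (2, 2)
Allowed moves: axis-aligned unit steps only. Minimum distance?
1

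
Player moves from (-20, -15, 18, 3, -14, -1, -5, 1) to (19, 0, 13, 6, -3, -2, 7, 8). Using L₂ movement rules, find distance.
45.7712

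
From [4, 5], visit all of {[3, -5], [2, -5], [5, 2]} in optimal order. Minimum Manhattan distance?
14
(one optimal route: (4, 5) → (5, 2) → (3, -5) → (2, -5))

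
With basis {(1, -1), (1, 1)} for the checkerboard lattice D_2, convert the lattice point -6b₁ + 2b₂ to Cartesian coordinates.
(-4, 8)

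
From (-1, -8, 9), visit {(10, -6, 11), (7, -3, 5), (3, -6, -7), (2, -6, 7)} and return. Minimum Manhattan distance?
68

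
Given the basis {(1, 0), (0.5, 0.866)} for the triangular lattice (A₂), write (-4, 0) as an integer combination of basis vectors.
-4b₁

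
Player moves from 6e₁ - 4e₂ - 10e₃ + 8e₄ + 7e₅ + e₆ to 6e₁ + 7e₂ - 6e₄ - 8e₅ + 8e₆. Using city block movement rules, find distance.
57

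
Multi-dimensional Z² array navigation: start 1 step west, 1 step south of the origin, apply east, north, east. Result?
(1, 0)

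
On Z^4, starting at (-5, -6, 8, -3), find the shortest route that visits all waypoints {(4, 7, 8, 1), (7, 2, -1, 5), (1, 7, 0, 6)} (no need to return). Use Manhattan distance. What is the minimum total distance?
55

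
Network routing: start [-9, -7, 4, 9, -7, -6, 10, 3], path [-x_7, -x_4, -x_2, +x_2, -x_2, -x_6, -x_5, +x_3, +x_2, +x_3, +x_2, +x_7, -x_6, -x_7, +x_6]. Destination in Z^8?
(-9, -6, 6, 8, -8, -7, 9, 3)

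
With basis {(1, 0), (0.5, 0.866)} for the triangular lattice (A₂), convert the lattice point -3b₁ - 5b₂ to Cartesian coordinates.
(-5.5, -4.33)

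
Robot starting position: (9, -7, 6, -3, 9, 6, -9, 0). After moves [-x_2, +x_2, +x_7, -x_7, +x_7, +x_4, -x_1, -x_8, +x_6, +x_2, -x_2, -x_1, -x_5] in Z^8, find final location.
(7, -7, 6, -2, 8, 7, -8, -1)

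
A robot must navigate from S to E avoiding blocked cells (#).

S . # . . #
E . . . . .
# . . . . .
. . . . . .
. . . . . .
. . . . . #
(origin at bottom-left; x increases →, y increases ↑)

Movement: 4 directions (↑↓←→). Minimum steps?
1
(one shortest path: (0, 5) → (0, 4))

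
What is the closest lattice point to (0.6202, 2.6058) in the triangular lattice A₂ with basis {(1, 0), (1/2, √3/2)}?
(0.5, 2.598)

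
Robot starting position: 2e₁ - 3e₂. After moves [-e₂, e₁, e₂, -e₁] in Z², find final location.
(2, -3)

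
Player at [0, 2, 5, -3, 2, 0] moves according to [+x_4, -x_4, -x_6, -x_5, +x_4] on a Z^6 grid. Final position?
(0, 2, 5, -2, 1, -1)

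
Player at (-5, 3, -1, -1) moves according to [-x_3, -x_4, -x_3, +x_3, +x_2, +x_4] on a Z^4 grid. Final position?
(-5, 4, -2, -1)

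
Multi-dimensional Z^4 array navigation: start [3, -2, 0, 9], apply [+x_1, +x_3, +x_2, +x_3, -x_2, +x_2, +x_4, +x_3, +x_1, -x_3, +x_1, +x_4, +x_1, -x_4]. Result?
(7, -1, 2, 10)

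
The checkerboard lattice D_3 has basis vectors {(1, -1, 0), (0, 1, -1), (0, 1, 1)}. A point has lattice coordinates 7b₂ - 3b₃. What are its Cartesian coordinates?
(0, 4, -10)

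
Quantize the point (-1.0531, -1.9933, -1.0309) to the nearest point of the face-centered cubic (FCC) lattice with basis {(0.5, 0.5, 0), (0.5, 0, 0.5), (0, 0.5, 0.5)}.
(-1, -2, -1)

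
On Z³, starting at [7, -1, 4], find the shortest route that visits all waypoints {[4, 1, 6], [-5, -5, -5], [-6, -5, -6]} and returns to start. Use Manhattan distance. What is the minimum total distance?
62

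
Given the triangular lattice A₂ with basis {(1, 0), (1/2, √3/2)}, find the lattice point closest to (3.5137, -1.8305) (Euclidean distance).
(4, -1.732)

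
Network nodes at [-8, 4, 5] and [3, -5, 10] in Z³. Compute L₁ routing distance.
25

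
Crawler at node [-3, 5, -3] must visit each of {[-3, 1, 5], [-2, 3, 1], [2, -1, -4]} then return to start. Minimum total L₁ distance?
42
(one optimal route: (-3, 5, -3) → (-2, 3, 1) → (-3, 1, 5) → (2, -1, -4) → (-3, 5, -3))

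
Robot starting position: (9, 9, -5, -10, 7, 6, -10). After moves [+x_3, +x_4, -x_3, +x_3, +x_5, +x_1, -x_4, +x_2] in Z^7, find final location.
(10, 10, -4, -10, 8, 6, -10)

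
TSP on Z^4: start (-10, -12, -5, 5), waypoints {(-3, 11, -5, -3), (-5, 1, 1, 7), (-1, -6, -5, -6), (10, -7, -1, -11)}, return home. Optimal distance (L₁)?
142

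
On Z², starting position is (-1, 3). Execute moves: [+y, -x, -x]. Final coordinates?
(-3, 4)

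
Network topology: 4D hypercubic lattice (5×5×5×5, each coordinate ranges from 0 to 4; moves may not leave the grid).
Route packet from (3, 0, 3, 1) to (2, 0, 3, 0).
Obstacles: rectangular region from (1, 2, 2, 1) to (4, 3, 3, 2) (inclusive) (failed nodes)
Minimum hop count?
2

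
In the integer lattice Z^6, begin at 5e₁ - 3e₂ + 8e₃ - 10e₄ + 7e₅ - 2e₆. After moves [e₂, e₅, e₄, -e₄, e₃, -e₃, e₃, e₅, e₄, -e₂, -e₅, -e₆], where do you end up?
(5, -3, 9, -9, 8, -3)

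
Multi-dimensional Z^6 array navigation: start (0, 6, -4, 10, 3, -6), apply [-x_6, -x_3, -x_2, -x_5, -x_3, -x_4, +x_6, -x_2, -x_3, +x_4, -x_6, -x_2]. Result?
(0, 3, -7, 10, 2, -7)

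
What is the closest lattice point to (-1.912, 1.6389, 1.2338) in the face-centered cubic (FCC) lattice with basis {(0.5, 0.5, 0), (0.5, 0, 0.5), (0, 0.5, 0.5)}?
(-2, 1.5, 1.5)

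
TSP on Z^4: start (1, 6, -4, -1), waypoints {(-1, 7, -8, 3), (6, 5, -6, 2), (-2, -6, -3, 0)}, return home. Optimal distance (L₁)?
62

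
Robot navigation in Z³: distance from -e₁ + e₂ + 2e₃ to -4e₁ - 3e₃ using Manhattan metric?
9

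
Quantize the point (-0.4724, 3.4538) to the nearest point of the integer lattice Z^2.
(0, 3)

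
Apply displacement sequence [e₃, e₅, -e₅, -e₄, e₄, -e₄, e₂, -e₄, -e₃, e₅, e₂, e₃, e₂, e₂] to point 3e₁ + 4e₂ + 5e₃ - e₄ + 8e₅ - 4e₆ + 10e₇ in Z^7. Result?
(3, 8, 6, -3, 9, -4, 10)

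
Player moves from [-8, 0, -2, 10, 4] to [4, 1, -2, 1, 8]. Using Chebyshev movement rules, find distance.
12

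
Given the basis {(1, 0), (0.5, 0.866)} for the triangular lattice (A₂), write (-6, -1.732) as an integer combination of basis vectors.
-5b₁ - 2b₂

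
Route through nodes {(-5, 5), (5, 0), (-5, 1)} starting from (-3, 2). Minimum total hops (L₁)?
20
(one optimal route: (-3, 2) → (-5, 5) → (-5, 1) → (5, 0))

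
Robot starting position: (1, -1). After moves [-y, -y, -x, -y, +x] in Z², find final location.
(1, -4)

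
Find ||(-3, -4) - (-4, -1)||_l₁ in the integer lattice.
4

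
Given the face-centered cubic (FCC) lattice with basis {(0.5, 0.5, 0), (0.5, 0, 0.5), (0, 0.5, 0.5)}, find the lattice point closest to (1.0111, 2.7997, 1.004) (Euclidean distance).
(1, 3, 1)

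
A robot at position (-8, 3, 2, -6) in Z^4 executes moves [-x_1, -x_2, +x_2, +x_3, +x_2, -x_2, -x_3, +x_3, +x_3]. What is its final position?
(-9, 3, 4, -6)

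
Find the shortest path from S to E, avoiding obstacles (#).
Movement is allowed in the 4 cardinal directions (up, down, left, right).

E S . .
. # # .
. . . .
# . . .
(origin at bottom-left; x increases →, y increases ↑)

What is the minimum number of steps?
1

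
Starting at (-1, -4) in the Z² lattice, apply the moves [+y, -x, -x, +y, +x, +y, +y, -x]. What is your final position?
(-3, 0)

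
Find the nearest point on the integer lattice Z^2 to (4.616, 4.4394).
(5, 4)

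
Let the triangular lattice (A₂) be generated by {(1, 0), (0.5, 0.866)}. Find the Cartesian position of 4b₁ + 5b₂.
(6.5, 4.33)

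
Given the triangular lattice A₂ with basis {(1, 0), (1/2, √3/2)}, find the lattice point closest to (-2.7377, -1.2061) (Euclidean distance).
(-2.5, -0.866)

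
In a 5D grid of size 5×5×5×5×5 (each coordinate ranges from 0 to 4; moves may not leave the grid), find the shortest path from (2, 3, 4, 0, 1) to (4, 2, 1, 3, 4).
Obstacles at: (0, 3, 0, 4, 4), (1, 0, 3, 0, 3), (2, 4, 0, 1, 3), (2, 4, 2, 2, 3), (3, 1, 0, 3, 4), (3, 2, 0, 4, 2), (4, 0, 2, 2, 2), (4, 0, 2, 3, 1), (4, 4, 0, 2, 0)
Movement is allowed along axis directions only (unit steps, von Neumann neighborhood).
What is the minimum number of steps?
12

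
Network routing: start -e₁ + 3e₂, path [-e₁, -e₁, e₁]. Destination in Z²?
(-2, 3)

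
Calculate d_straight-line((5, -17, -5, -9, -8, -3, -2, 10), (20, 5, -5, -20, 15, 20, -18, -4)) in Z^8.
48.3735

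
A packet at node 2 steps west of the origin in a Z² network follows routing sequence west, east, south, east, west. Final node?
(-2, -1)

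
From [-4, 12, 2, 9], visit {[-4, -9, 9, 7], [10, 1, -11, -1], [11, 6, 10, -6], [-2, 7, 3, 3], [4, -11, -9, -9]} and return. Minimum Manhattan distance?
178
(one optimal route: (-4, 12, 2, 9) → (-4, -9, 9, 7) → (4, -11, -9, -9) → (10, 1, -11, -1) → (11, 6, 10, -6) → (-2, 7, 3, 3) → (-4, 12, 2, 9))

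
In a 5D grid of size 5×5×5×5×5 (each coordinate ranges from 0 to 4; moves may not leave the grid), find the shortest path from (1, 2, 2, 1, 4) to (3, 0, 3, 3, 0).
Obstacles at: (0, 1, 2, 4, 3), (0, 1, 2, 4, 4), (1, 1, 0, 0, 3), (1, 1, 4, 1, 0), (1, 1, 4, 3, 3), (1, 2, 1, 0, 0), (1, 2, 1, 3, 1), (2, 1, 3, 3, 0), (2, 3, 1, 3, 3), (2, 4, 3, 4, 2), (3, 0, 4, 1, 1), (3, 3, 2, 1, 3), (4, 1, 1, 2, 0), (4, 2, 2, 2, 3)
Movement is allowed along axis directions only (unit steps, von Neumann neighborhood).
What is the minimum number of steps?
11
(one shortest path: (1, 2, 2, 1, 4) → (2, 2, 2, 1, 4) → (3, 2, 2, 1, 4) → (3, 1, 2, 1, 4) → (3, 0, 2, 1, 4) → (3, 0, 3, 1, 4) → (3, 0, 3, 2, 4) → (3, 0, 3, 3, 4) → (3, 0, 3, 3, 3) → (3, 0, 3, 3, 2) → (3, 0, 3, 3, 1) → (3, 0, 3, 3, 0))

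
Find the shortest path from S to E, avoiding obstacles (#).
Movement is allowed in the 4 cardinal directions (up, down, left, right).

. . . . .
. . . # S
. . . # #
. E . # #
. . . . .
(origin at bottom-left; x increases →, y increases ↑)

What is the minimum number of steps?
7
(one shortest path: (4, 3) → (4, 4) → (3, 4) → (2, 4) → (1, 4) → (1, 3) → (1, 2) → (1, 1))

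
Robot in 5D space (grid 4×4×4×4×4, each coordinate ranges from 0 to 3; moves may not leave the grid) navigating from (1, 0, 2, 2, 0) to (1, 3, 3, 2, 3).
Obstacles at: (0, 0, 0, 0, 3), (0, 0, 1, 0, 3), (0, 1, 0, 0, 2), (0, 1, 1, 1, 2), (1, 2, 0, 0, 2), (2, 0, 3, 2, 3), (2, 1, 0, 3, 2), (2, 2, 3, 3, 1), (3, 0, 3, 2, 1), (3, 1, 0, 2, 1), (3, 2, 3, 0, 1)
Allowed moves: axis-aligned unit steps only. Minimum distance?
7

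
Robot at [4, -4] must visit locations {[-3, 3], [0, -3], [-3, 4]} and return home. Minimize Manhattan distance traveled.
30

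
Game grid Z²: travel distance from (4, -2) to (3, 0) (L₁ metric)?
3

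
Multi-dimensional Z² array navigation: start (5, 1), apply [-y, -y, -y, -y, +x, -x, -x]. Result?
(4, -3)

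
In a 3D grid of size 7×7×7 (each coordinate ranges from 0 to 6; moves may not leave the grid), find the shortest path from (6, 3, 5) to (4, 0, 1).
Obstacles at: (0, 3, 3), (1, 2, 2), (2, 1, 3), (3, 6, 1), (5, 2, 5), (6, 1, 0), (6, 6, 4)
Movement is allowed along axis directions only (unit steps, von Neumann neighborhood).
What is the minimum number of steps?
9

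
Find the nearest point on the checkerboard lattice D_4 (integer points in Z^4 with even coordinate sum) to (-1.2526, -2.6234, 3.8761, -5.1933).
(-1, -2, 4, -5)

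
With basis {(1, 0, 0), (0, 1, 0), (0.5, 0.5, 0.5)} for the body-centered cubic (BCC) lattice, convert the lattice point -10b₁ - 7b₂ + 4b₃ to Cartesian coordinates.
(-8, -5, 2)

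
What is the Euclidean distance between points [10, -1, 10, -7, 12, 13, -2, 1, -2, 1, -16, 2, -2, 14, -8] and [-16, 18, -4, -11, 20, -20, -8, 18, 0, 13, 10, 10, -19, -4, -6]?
65.0538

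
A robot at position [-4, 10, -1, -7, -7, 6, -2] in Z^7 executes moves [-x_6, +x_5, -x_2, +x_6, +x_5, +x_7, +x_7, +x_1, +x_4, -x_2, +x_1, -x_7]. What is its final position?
(-2, 8, -1, -6, -5, 6, -1)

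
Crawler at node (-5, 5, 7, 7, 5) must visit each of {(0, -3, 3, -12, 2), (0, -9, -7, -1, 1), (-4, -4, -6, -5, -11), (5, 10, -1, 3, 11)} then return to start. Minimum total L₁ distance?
176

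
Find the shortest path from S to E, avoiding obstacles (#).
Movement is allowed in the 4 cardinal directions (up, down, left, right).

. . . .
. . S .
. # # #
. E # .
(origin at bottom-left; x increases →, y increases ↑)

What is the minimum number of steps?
5
(one shortest path: (2, 2) → (1, 2) → (0, 2) → (0, 1) → (0, 0) → (1, 0))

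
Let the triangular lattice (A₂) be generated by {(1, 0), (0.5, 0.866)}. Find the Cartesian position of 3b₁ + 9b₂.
(7.5, 7.794)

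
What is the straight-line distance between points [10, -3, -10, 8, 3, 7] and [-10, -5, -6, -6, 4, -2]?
26.4197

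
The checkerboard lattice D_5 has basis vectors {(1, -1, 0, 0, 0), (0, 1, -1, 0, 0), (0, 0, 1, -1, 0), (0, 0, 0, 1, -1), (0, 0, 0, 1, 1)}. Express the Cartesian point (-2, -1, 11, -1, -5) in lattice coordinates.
-2b₁ - 3b₂ + 8b₃ + 6b₄ + b₅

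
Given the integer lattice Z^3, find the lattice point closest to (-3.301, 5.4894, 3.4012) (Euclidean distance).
(-3, 5, 3)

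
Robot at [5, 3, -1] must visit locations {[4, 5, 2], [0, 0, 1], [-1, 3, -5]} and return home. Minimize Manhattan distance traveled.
36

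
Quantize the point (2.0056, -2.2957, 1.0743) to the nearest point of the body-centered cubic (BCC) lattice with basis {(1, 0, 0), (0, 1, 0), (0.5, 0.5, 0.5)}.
(2, -2, 1)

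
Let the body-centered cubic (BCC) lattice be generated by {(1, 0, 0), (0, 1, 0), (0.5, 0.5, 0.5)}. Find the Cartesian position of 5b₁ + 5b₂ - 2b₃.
(4, 4, -1)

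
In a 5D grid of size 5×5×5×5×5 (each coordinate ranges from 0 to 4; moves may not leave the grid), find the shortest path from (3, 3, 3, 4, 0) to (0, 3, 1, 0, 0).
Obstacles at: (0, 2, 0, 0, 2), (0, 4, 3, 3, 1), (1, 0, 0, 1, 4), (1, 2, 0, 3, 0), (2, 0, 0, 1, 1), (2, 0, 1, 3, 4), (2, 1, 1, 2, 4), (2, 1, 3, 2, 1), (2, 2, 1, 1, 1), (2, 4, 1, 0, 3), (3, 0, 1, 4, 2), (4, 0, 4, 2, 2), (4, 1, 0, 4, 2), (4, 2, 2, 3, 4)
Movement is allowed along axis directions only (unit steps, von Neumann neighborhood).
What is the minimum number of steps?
9
(one shortest path: (3, 3, 3, 4, 0) → (2, 3, 3, 4, 0) → (1, 3, 3, 4, 0) → (0, 3, 3, 4, 0) → (0, 3, 2, 4, 0) → (0, 3, 1, 4, 0) → (0, 3, 1, 3, 0) → (0, 3, 1, 2, 0) → (0, 3, 1, 1, 0) → (0, 3, 1, 0, 0))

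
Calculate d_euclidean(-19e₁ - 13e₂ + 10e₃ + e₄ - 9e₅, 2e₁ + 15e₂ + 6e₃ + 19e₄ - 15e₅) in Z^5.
40.0125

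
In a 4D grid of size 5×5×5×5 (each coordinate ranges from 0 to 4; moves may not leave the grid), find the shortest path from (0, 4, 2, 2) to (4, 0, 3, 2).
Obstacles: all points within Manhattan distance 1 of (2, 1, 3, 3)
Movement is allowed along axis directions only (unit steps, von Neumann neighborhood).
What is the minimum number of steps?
9
(one shortest path: (0, 4, 2, 2) → (1, 4, 2, 2) → (2, 4, 2, 2) → (3, 4, 2, 2) → (4, 4, 2, 2) → (4, 3, 2, 2) → (4, 2, 2, 2) → (4, 1, 2, 2) → (4, 0, 2, 2) → (4, 0, 3, 2))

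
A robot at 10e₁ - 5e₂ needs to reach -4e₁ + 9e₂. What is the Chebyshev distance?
14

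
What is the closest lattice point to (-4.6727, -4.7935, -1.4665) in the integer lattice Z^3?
(-5, -5, -1)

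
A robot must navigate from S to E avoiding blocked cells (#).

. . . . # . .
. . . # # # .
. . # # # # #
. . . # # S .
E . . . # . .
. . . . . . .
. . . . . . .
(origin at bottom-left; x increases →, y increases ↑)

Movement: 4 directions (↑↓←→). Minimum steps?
8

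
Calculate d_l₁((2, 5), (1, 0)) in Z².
6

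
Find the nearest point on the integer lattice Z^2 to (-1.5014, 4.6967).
(-2, 5)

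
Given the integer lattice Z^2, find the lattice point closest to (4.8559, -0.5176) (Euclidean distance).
(5, -1)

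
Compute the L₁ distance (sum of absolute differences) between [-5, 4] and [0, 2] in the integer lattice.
7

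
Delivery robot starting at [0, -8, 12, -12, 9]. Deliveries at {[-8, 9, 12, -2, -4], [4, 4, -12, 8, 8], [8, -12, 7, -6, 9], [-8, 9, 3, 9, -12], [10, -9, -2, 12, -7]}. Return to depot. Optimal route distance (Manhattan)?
248
(one optimal route: (0, -8, 12, -12, 9) → (-8, 9, 12, -2, -4) → (-8, 9, 3, 9, -12) → (4, 4, -12, 8, 8) → (10, -9, -2, 12, -7) → (8, -12, 7, -6, 9) → (0, -8, 12, -12, 9))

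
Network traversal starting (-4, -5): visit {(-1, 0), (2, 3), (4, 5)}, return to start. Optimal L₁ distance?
36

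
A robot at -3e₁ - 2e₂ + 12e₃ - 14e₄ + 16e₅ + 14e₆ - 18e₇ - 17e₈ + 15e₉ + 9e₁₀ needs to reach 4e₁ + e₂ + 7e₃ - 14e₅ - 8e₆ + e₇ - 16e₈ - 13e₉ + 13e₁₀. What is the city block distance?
133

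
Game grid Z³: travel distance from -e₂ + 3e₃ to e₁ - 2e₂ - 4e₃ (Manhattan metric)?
9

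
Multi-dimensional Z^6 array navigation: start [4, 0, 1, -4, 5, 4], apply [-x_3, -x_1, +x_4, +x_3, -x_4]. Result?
(3, 0, 1, -4, 5, 4)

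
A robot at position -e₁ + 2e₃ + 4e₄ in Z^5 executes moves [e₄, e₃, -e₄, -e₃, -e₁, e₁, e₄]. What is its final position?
(-1, 0, 2, 5, 0)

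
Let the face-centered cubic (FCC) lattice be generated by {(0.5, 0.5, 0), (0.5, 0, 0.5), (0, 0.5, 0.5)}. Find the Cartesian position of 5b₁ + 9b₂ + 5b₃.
(7, 5, 7)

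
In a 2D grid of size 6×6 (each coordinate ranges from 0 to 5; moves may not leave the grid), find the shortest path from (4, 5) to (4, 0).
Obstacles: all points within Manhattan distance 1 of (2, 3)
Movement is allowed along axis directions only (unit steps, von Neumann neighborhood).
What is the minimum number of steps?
5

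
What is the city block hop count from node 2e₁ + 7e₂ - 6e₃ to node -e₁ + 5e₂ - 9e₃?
8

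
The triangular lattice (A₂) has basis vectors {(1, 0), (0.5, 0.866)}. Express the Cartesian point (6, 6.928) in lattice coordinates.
2b₁ + 8b₂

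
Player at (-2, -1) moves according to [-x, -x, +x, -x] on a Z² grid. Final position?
(-4, -1)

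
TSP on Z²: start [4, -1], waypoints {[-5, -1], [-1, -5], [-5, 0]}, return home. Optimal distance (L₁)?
28
(one optimal route: (4, -1) → (-5, -1) → (-5, 0) → (-1, -5) → (4, -1))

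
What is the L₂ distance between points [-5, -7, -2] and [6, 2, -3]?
14.2478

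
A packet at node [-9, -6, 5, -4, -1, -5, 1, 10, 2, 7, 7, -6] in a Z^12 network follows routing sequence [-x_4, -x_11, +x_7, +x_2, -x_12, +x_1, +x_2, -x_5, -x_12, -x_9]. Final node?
(-8, -4, 5, -5, -2, -5, 2, 10, 1, 7, 6, -8)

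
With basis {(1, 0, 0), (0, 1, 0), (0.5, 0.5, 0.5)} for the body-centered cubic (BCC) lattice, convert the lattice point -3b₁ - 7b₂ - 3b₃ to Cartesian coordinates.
(-4.5, -8.5, -1.5)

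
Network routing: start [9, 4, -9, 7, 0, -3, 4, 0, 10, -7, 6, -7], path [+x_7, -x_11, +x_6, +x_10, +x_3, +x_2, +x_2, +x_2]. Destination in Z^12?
(9, 7, -8, 7, 0, -2, 5, 0, 10, -6, 5, -7)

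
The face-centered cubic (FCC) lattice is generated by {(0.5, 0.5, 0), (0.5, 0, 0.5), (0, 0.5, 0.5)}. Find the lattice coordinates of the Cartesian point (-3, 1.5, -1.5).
-6b₂ + 3b₃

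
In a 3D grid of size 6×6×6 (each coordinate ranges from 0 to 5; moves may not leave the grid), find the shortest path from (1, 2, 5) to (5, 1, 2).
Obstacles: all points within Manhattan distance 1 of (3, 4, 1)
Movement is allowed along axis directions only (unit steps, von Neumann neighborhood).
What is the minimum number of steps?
8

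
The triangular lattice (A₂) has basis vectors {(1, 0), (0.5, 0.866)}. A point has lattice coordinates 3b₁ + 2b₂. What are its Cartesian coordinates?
(4, 1.732)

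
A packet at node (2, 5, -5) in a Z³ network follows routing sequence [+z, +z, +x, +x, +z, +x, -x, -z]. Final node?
(4, 5, -3)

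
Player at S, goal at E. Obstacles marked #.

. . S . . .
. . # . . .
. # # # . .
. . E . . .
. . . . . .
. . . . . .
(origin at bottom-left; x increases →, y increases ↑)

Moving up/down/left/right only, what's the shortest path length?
7
(one shortest path: (2, 5) → (1, 5) → (0, 5) → (0, 4) → (0, 3) → (0, 2) → (1, 2) → (2, 2))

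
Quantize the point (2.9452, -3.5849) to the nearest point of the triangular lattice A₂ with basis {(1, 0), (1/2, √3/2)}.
(3, -3.464)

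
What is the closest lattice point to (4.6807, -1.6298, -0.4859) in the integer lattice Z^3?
(5, -2, 0)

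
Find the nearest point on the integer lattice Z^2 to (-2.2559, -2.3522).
(-2, -2)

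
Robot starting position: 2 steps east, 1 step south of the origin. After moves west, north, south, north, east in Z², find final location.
(2, 0)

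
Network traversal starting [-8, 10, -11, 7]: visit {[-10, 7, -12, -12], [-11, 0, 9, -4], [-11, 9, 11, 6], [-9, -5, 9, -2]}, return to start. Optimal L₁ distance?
124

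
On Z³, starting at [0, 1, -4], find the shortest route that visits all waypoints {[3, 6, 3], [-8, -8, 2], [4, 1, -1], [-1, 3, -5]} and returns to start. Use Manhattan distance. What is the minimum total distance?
72
(one optimal route: (0, 1, -4) → (4, 1, -1) → (3, 6, 3) → (-8, -8, 2) → (-1, 3, -5) → (0, 1, -4))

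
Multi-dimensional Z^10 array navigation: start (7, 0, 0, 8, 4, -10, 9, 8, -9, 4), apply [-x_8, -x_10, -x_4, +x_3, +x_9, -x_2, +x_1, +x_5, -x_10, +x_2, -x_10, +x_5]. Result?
(8, 0, 1, 7, 6, -10, 9, 7, -8, 1)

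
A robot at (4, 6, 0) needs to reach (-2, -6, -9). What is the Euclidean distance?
16.1555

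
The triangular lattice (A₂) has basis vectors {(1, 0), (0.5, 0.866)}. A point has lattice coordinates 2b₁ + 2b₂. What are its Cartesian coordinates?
(3, 1.732)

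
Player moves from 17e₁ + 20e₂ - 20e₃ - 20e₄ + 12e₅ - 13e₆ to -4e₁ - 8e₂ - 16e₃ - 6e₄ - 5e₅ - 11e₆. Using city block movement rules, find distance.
86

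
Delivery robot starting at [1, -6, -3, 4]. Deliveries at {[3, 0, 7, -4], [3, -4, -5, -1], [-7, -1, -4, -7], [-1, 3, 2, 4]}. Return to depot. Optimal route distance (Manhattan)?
92
(one optimal route: (1, -6, -3, 4) → (3, -4, -5, -1) → (-7, -1, -4, -7) → (3, 0, 7, -4) → (-1, 3, 2, 4) → (1, -6, -3, 4))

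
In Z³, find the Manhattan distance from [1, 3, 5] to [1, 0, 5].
3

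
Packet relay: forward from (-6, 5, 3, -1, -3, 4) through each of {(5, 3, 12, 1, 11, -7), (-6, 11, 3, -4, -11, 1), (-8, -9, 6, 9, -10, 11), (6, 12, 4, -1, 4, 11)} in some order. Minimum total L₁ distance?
175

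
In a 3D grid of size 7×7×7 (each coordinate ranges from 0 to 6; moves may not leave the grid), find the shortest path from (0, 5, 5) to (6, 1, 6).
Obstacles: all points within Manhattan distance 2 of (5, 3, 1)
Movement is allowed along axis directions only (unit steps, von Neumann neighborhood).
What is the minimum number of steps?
11
(one shortest path: (0, 5, 5) → (1, 5, 5) → (2, 5, 5) → (3, 5, 5) → (4, 5, 5) → (5, 5, 5) → (6, 5, 5) → (6, 4, 5) → (6, 3, 5) → (6, 2, 5) → (6, 1, 5) → (6, 1, 6))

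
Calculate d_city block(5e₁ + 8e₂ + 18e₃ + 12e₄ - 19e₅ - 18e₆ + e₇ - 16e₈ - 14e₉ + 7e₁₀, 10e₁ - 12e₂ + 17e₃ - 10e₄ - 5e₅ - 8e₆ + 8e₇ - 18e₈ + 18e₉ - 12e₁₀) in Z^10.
132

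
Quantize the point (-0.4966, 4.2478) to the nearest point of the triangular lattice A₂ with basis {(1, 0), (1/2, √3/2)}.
(-0.5, 4.33)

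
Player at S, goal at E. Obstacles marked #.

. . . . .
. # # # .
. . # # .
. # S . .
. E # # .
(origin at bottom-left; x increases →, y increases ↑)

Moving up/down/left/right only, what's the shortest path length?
14
(one shortest path: (2, 1) → (3, 1) → (4, 1) → (4, 2) → (4, 3) → (4, 4) → (3, 4) → (2, 4) → (1, 4) → (0, 4) → (0, 3) → (0, 2) → (0, 1) → (0, 0) → (1, 0))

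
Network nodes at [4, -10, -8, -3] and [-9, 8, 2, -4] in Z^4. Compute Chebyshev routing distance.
18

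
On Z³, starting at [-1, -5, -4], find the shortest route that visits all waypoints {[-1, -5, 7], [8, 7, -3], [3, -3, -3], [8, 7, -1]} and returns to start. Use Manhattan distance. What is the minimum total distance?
64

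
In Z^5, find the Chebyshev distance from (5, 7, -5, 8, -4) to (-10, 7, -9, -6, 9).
15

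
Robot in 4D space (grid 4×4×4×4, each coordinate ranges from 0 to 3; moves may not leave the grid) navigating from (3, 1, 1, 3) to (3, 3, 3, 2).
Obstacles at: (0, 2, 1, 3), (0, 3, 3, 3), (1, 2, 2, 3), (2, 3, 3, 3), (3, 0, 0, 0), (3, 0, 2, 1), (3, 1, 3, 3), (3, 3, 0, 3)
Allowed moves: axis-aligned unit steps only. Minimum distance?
5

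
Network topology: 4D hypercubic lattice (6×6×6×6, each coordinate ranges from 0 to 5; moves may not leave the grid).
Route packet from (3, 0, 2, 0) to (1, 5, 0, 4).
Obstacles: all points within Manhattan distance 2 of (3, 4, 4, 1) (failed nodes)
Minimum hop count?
13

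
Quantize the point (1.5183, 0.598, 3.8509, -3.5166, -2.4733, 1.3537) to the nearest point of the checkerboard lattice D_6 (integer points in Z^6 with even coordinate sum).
(2, 1, 4, -4, -2, 1)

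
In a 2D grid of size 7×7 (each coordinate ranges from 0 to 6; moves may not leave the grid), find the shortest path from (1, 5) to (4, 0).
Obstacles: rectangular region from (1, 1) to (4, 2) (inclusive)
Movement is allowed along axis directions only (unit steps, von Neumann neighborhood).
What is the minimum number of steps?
10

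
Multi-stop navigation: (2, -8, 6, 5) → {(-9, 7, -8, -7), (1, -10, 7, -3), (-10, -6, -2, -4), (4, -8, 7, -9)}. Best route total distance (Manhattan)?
76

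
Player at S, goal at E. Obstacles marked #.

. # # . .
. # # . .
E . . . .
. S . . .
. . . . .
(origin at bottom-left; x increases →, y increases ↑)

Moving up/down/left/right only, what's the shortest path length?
2
(one shortest path: (1, 1) → (0, 1) → (0, 2))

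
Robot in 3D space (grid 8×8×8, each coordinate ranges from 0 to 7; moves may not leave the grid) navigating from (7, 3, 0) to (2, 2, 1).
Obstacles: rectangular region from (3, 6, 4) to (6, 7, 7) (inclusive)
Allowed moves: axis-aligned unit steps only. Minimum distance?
7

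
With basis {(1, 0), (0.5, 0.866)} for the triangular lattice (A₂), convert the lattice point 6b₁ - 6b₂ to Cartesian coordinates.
(3, -5.196)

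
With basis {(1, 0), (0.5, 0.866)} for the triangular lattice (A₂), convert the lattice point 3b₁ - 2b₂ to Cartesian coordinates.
(2, -1.732)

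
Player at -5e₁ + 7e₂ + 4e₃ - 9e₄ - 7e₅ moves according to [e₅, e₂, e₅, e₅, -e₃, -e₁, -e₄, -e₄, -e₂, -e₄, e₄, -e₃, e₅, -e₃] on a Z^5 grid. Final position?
(-6, 7, 1, -11, -3)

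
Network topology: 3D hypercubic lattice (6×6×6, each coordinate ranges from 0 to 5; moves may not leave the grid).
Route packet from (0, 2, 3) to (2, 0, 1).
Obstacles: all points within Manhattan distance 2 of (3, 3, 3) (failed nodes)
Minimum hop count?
6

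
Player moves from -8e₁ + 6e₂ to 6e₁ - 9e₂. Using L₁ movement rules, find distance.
29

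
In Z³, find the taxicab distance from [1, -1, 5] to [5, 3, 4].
9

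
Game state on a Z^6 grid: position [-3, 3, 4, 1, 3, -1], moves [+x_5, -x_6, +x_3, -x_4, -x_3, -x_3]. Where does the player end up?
(-3, 3, 3, 0, 4, -2)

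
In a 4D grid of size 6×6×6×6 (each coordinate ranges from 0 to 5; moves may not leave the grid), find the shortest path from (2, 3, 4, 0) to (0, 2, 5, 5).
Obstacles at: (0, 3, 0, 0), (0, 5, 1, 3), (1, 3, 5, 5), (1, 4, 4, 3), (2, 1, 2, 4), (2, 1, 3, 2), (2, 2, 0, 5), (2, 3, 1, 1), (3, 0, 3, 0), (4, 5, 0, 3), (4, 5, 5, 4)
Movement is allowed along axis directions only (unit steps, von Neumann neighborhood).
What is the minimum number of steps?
9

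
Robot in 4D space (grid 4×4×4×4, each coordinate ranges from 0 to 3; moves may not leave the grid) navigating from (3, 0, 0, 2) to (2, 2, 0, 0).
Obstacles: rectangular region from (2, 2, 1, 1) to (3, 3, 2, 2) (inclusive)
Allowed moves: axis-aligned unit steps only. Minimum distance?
5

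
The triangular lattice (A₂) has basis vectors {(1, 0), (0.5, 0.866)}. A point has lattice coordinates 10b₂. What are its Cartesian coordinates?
(5, 8.66)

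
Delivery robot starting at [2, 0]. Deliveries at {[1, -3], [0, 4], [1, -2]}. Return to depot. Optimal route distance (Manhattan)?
18
(one optimal route: (2, 0) → (1, -3) → (1, -2) → (0, 4) → (2, 0))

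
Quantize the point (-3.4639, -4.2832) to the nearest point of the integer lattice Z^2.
(-3, -4)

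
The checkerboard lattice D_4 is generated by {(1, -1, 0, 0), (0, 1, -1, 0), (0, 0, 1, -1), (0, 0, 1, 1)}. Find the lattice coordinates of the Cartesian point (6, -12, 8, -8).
6b₁ - 6b₂ + 5b₃ - 3b₄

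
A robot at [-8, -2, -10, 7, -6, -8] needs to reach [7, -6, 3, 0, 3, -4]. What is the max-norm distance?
15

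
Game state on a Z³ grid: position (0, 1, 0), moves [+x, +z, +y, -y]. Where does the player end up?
(1, 1, 1)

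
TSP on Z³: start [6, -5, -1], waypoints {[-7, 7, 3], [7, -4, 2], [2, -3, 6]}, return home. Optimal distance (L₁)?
66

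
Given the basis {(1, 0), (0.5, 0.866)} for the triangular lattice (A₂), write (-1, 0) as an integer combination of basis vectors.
-b₁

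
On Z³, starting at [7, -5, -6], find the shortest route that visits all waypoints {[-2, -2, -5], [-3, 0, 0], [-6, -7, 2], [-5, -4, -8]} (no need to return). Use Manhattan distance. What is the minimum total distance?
43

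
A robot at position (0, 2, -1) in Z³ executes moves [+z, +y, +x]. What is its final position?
(1, 3, 0)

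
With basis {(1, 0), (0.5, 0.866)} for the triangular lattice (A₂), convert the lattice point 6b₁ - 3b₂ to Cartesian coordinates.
(4.5, -2.598)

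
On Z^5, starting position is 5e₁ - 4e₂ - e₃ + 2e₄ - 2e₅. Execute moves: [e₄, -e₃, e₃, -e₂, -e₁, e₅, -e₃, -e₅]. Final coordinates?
(4, -5, -2, 3, -2)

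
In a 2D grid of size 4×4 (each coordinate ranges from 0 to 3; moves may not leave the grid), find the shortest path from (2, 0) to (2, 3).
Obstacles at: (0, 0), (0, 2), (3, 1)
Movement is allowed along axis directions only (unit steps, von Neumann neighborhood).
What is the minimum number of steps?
3
(one shortest path: (2, 0) → (2, 1) → (2, 2) → (2, 3))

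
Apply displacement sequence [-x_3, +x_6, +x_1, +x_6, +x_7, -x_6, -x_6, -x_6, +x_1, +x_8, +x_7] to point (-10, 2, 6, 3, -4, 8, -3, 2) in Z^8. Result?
(-8, 2, 5, 3, -4, 7, -1, 3)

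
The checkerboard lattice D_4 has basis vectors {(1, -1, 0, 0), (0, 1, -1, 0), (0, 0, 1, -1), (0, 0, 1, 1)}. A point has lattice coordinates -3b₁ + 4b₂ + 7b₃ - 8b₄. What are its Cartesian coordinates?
(-3, 7, -5, -15)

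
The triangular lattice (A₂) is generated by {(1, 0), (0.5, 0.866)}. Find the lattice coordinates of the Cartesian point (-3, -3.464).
-b₁ - 4b₂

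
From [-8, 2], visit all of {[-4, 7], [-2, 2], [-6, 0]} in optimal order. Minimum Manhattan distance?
17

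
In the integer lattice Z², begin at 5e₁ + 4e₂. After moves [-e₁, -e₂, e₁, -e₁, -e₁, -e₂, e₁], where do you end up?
(4, 2)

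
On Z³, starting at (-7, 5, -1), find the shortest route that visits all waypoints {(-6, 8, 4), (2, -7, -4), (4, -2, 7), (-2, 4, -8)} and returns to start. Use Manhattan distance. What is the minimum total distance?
82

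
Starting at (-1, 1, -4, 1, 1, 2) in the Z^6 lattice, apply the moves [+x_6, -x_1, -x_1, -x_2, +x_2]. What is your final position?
(-3, 1, -4, 1, 1, 3)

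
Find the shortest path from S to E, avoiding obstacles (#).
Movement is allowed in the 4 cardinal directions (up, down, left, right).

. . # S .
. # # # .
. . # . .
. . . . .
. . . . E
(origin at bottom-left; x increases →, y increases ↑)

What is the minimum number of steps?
5
(one shortest path: (3, 4) → (4, 4) → (4, 3) → (4, 2) → (4, 1) → (4, 0))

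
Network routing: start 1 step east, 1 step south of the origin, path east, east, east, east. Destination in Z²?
(5, -1)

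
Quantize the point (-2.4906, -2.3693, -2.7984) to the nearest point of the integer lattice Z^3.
(-2, -2, -3)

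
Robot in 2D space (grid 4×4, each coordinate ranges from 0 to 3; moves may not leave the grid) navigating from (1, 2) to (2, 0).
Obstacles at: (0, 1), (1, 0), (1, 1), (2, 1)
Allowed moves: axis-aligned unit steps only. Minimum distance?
5
(one shortest path: (1, 2) → (2, 2) → (3, 2) → (3, 1) → (3, 0) → (2, 0))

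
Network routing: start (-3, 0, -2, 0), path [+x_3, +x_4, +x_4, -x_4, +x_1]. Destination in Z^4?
(-2, 0, -1, 1)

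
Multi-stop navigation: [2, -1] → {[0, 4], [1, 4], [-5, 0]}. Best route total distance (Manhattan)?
16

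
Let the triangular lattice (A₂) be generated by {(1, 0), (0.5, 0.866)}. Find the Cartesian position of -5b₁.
(-5, 0)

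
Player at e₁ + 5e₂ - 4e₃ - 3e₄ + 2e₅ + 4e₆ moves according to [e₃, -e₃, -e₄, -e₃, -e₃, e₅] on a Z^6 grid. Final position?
(1, 5, -6, -4, 3, 4)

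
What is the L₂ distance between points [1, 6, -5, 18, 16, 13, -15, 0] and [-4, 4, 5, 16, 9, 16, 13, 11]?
33.1059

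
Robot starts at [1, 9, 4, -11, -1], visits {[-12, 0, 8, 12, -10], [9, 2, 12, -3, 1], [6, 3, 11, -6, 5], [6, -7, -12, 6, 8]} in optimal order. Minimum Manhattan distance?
162
(one optimal route: (1, 9, 4, -11, -1) → (9, 2, 12, -3, 1) → (6, 3, 11, -6, 5) → (6, -7, -12, 6, 8) → (-12, 0, 8, 12, -10))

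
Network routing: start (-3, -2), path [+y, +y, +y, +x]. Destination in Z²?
(-2, 1)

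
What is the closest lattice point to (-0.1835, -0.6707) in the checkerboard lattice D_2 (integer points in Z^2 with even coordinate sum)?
(0, 0)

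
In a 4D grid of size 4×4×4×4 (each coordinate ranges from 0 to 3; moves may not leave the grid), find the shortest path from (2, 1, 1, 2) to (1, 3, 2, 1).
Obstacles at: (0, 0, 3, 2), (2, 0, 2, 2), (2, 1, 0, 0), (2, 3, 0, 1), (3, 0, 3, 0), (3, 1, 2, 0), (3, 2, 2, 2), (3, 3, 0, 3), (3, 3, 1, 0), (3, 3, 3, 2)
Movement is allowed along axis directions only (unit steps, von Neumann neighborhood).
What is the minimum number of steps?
5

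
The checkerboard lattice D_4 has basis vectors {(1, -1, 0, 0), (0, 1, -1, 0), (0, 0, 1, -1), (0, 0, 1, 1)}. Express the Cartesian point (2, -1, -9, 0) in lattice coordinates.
2b₁ + b₂ - 4b₃ - 4b₄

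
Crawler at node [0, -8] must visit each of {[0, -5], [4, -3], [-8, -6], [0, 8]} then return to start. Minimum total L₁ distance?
56
(one optimal route: (0, -8) → (0, -5) → (4, -3) → (0, 8) → (-8, -6) → (0, -8))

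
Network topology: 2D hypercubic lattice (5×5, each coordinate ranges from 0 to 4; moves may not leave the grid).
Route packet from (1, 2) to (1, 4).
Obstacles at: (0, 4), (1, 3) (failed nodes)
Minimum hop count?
4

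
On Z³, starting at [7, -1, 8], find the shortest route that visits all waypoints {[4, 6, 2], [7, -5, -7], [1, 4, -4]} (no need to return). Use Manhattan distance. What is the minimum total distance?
45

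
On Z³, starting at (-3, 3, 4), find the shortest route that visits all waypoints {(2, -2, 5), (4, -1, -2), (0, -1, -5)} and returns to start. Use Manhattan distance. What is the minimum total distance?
44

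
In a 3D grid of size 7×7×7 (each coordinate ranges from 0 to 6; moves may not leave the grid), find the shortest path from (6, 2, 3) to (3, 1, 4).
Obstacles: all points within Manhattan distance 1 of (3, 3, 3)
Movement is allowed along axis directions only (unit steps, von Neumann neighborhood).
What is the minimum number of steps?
5
(one shortest path: (6, 2, 3) → (5, 2, 3) → (4, 2, 3) → (4, 1, 3) → (3, 1, 3) → (3, 1, 4))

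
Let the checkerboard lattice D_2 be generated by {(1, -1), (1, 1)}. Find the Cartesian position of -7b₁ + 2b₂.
(-5, 9)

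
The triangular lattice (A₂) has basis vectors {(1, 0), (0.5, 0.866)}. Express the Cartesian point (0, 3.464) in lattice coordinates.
-2b₁ + 4b₂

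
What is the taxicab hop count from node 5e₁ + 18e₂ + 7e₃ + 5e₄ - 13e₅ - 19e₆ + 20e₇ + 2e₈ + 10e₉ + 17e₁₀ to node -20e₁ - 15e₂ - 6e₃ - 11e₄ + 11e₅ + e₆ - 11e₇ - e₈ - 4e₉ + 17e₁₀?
179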